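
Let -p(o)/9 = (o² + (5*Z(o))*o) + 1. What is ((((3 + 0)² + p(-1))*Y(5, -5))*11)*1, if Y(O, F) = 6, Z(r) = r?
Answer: -3564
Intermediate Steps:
p(o) = -9 - 54*o² (p(o) = -9*((o² + (5*o)*o) + 1) = -9*((o² + 5*o²) + 1) = -9*(6*o² + 1) = -9*(1 + 6*o²) = -9 - 54*o²)
((((3 + 0)² + p(-1))*Y(5, -5))*11)*1 = ((((3 + 0)² + (-9 - 54*(-1)²))*6)*11)*1 = (((3² + (-9 - 54*1))*6)*11)*1 = (((9 + (-9 - 54))*6)*11)*1 = (((9 - 63)*6)*11)*1 = (-54*6*11)*1 = -324*11*1 = -3564*1 = -3564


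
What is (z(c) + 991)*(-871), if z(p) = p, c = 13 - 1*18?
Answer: -858806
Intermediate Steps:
c = -5 (c = 13 - 18 = -5)
(z(c) + 991)*(-871) = (-5 + 991)*(-871) = 986*(-871) = -858806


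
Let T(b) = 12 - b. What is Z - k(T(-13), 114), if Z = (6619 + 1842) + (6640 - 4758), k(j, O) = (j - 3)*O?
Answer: 7835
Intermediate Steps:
k(j, O) = O*(-3 + j) (k(j, O) = (-3 + j)*O = O*(-3 + j))
Z = 10343 (Z = 8461 + 1882 = 10343)
Z - k(T(-13), 114) = 10343 - 114*(-3 + (12 - 1*(-13))) = 10343 - 114*(-3 + (12 + 13)) = 10343 - 114*(-3 + 25) = 10343 - 114*22 = 10343 - 1*2508 = 10343 - 2508 = 7835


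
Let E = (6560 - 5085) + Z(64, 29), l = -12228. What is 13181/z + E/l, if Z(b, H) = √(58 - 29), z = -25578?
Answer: -676547/1063836 - √29/12228 ≈ -0.63639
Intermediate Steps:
Z(b, H) = √29
E = 1475 + √29 (E = (6560 - 5085) + √29 = 1475 + √29 ≈ 1480.4)
13181/z + E/l = 13181/(-25578) + (1475 + √29)/(-12228) = 13181*(-1/25578) + (1475 + √29)*(-1/12228) = -269/522 + (-1475/12228 - √29/12228) = -676547/1063836 - √29/12228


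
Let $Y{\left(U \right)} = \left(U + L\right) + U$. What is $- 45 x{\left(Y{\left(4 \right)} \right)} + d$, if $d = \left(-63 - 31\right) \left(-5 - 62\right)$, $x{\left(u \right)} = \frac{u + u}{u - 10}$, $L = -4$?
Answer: $6358$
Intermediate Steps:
$Y{\left(U \right)} = -4 + 2 U$ ($Y{\left(U \right)} = \left(U - 4\right) + U = \left(-4 + U\right) + U = -4 + 2 U$)
$x{\left(u \right)} = \frac{2 u}{-10 + u}$
$d = 6298$ ($d = \left(-94\right) \left(-67\right) = 6298$)
$- 45 x{\left(Y{\left(4 \right)} \right)} + d = - 45 \frac{2 \left(-4 + 2 \cdot 4\right)}{-10 + \left(-4 + 2 \cdot 4\right)} + 6298 = - 45 \frac{2 \left(-4 + 8\right)}{-10 + \left(-4 + 8\right)} + 6298 = - 45 \cdot 2 \cdot 4 \frac{1}{-10 + 4} + 6298 = - 45 \cdot 2 \cdot 4 \frac{1}{-6} + 6298 = - 45 \cdot 2 \cdot 4 \left(- \frac{1}{6}\right) + 6298 = \left(-45\right) \left(- \frac{4}{3}\right) + 6298 = 60 + 6298 = 6358$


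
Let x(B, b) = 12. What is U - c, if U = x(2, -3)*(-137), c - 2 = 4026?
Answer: -5672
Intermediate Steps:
c = 4028 (c = 2 + 4026 = 4028)
U = -1644 (U = 12*(-137) = -1644)
U - c = -1644 - 1*4028 = -1644 - 4028 = -5672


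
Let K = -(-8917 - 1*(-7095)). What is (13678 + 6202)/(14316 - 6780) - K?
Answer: -1713839/942 ≈ -1819.4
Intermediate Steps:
K = 1822 (K = -(-8917 + 7095) = -1*(-1822) = 1822)
(13678 + 6202)/(14316 - 6780) - K = (13678 + 6202)/(14316 - 6780) - 1*1822 = 19880/7536 - 1822 = 19880*(1/7536) - 1822 = 2485/942 - 1822 = -1713839/942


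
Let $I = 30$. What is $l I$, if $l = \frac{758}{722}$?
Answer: $\frac{11370}{361} \approx 31.496$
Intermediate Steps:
$l = \frac{379}{361}$ ($l = 758 \cdot \frac{1}{722} = \frac{379}{361} \approx 1.0499$)
$l I = \frac{379}{361} \cdot 30 = \frac{11370}{361}$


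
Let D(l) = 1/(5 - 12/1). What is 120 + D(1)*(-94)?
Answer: 934/7 ≈ 133.43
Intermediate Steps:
D(l) = -1/7 (D(l) = 1/(5 - 12*1) = 1/(5 - 12) = 1/(-7) = -1/7)
120 + D(1)*(-94) = 120 - 1/7*(-94) = 120 + 94/7 = 934/7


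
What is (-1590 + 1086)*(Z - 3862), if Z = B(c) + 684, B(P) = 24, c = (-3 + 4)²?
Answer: 1589616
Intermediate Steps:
c = 1 (c = 1² = 1)
Z = 708 (Z = 24 + 684 = 708)
(-1590 + 1086)*(Z - 3862) = (-1590 + 1086)*(708 - 3862) = -504*(-3154) = 1589616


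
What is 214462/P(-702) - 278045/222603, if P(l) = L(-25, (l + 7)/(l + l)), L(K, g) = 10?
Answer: 23868552068/1113015 ≈ 21445.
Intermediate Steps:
P(l) = 10
214462/P(-702) - 278045/222603 = 214462/10 - 278045/222603 = 214462*(⅒) - 278045*1/222603 = 107231/5 - 278045/222603 = 23868552068/1113015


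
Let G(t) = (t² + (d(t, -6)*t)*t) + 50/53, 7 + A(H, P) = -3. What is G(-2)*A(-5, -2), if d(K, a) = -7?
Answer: 12220/53 ≈ 230.57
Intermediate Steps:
A(H, P) = -10 (A(H, P) = -7 - 3 = -10)
G(t) = 50/53 - 6*t² (G(t) = (t² + (-7*t)*t) + 50/53 = (t² - 7*t²) + 50*(1/53) = -6*t² + 50/53 = 50/53 - 6*t²)
G(-2)*A(-5, -2) = (50/53 - 6*(-2)²)*(-10) = (50/53 - 6*4)*(-10) = (50/53 - 24)*(-10) = -1222/53*(-10) = 12220/53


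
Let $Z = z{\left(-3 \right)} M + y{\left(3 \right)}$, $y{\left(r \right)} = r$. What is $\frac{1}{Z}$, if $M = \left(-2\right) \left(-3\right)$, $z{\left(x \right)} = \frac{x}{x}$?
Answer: $\frac{1}{9} \approx 0.11111$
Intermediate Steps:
$z{\left(x \right)} = 1$
$M = 6$
$Z = 9$ ($Z = 1 \cdot 6 + 3 = 6 + 3 = 9$)
$\frac{1}{Z} = \frac{1}{9}$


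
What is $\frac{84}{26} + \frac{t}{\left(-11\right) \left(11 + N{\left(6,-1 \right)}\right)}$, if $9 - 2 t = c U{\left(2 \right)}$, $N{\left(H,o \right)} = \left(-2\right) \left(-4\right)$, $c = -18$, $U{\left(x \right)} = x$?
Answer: $\frac{16971}{5434} \approx 3.1231$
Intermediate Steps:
$N{\left(H,o \right)} = 8$
$t = \frac{45}{2}$ ($t = \frac{9}{2} - \frac{\left(-18\right) 2}{2} = \frac{9}{2} - -18 = \frac{9}{2} + 18 = \frac{45}{2} \approx 22.5$)
$\frac{84}{26} + \frac{t}{\left(-11\right) \left(11 + N{\left(6,-1 \right)}\right)} = \frac{84}{26} + \frac{45}{2 \left(- 11 \left(11 + 8\right)\right)} = 84 \cdot \frac{1}{26} + \frac{45}{2 \left(\left(-11\right) 19\right)} = \frac{42}{13} + \frac{45}{2 \left(-209\right)} = \frac{42}{13} + \frac{45}{2} \left(- \frac{1}{209}\right) = \frac{42}{13} - \frac{45}{418} = \frac{16971}{5434}$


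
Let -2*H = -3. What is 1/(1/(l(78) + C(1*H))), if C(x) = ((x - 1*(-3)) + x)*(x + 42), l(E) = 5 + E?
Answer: 344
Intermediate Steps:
H = 3/2 (H = -½*(-3) = 3/2 ≈ 1.5000)
C(x) = (3 + 2*x)*(42 + x) (C(x) = ((x + 3) + x)*(42 + x) = ((3 + x) + x)*(42 + x) = (3 + 2*x)*(42 + x))
1/(1/(l(78) + C(1*H))) = 1/(1/((5 + 78) + (126 + 2*(1*(3/2))² + 87*(1*(3/2))))) = 1/(1/(83 + (126 + 2*(3/2)² + 87*(3/2)))) = 1/(1/(83 + (126 + 2*(9/4) + 261/2))) = 1/(1/(83 + (126 + 9/2 + 261/2))) = 1/(1/(83 + 261)) = 1/(1/344) = 344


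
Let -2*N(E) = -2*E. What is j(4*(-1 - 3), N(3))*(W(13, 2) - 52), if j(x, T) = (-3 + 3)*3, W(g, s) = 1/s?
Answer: 0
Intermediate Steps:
N(E) = E (N(E) = -(-1)*E = E)
j(x, T) = 0 (j(x, T) = 0*3 = 0)
j(4*(-1 - 3), N(3))*(W(13, 2) - 52) = 0*(1/2 - 52) = 0*(½ - 52) = 0*(-103/2) = 0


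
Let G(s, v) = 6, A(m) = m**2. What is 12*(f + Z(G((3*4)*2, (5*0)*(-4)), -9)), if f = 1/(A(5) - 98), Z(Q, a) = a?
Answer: -7896/73 ≈ -108.16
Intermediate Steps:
f = -1/73 (f = 1/(5**2 - 98) = 1/(25 - 98) = 1/(-73) = -1/73 ≈ -0.013699)
12*(f + Z(G((3*4)*2, (5*0)*(-4)), -9)) = 12*(-1/73 - 9) = 12*(-658/73) = -7896/73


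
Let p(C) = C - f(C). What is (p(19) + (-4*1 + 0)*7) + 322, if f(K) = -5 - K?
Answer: 337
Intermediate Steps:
p(C) = 5 + 2*C (p(C) = C - (-5 - C) = C + (5 + C) = 5 + 2*C)
(p(19) + (-4*1 + 0)*7) + 322 = ((5 + 2*19) + (-4*1 + 0)*7) + 322 = ((5 + 38) + (-4 + 0)*7) + 322 = (43 - 4*7) + 322 = (43 - 28) + 322 = 15 + 322 = 337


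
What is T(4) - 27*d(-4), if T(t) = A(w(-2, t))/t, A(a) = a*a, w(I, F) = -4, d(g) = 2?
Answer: -50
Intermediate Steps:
A(a) = a²
T(t) = 16/t (T(t) = (-4)²/t = 16/t)
T(4) - 27*d(-4) = 16/4 - 27*2 = 16*(¼) - 54 = 4 - 54 = -50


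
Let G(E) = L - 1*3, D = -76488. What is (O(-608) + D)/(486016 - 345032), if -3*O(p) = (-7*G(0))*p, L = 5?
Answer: -29747/52869 ≈ -0.56265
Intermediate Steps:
G(E) = 2 (G(E) = 5 - 1*3 = 5 - 3 = 2)
O(p) = 14*p/3 (O(p) = -(-7*2)*p/3 = -(-14)*p/3 = 14*p/3)
(O(-608) + D)/(486016 - 345032) = ((14/3)*(-608) - 76488)/(486016 - 345032) = (-8512/3 - 76488)/140984 = -237976/3*1/140984 = -29747/52869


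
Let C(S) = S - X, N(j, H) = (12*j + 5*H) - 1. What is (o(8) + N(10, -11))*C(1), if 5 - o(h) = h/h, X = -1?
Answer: 136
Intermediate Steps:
N(j, H) = -1 + 5*H + 12*j (N(j, H) = (5*H + 12*j) - 1 = -1 + 5*H + 12*j)
C(S) = 1 + S (C(S) = S - 1*(-1) = S + 1 = 1 + S)
o(h) = 4 (o(h) = 5 - h/h = 5 - 1*1 = 5 - 1 = 4)
(o(8) + N(10, -11))*C(1) = (4 + (-1 + 5*(-11) + 12*10))*(1 + 1) = (4 + (-1 - 55 + 120))*2 = (4 + 64)*2 = 68*2 = 136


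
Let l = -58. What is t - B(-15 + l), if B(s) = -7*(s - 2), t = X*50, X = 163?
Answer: 7625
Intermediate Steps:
t = 8150 (t = 163*50 = 8150)
B(s) = 14 - 7*s (B(s) = -7*(-2 + s) = 14 - 7*s)
t - B(-15 + l) = 8150 - (14 - 7*(-15 - 58)) = 8150 - (14 - 7*(-73)) = 8150 - (14 + 511) = 8150 - 1*525 = 8150 - 525 = 7625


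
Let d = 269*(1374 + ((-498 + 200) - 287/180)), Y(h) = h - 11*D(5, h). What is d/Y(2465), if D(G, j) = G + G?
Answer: 52022717/423900 ≈ 122.72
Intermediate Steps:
D(G, j) = 2*G
Y(h) = -110 + h (Y(h) = h - 22*5 = h - 11*10 = h - 110 = -110 + h)
d = 52022717/180 (d = 269*(1374 + (-298 - 287*1/180)) = 269*(1374 + (-298 - 287/180)) = 269*(1374 - 53927/180) = 269*(193393/180) = 52022717/180 ≈ 2.8902e+5)
d/Y(2465) = 52022717/(180*(-110 + 2465)) = (52022717/180)/2355 = (52022717/180)*(1/2355) = 52022717/423900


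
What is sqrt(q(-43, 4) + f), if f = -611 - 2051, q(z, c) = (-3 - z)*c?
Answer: 3*I*sqrt(278) ≈ 50.02*I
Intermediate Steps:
q(z, c) = c*(-3 - z)
f = -2662
sqrt(q(-43, 4) + f) = sqrt(-1*4*(3 - 43) - 2662) = sqrt(-1*4*(-40) - 2662) = sqrt(160 - 2662) = sqrt(-2502) = 3*I*sqrt(278)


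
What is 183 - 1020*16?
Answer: -16137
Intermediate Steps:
183 - 1020*16 = 183 - 68*240 = 183 - 16320 = -16137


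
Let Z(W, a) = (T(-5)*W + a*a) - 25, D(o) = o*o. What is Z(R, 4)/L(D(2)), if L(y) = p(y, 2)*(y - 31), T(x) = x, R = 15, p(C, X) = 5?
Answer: 28/45 ≈ 0.62222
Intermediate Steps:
D(o) = o²
L(y) = -155 + 5*y (L(y) = 5*(y - 31) = 5*(-31 + y) = -155 + 5*y)
Z(W, a) = -25 + a² - 5*W (Z(W, a) = (-5*W + a*a) - 25 = (-5*W + a²) - 25 = (a² - 5*W) - 25 = -25 + a² - 5*W)
Z(R, 4)/L(D(2)) = (-25 + 4² - 5*15)/(-155 + 5*2²) = (-25 + 16 - 75)/(-155 + 5*4) = -84/(-155 + 20) = -84/(-135) = -84*(-1/135) = 28/45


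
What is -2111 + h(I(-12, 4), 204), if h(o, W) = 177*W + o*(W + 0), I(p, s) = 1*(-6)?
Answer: 32773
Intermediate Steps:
I(p, s) = -6
h(o, W) = 177*W + W*o (h(o, W) = 177*W + o*W = 177*W + W*o)
-2111 + h(I(-12, 4), 204) = -2111 + 204*(177 - 6) = -2111 + 204*171 = -2111 + 34884 = 32773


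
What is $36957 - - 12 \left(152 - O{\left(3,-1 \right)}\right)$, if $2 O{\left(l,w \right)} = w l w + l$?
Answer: $38745$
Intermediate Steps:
$O{\left(l,w \right)} = \frac{l}{2} + \frac{l w^{2}}{2}$ ($O{\left(l,w \right)} = \frac{w l w + l}{2} = \frac{l w w + l}{2} = \frac{l w^{2} + l}{2} = \frac{l + l w^{2}}{2} = \frac{l}{2} + \frac{l w^{2}}{2}$)
$36957 - - 12 \left(152 - O{\left(3,-1 \right)}\right) = 36957 - - 12 \left(152 - \frac{1}{2} \cdot 3 \left(1 + \left(-1\right)^{2}\right)\right) = 36957 - - 12 \left(152 - \frac{1}{2} \cdot 3 \left(1 + 1\right)\right) = 36957 - - 12 \left(152 - \frac{1}{2} \cdot 3 \cdot 2\right) = 36957 - - 12 \left(152 - 3\right) = 36957 - \left(-12\right) 149 = 36957 - -1788 = 36957 + 1788 = 38745$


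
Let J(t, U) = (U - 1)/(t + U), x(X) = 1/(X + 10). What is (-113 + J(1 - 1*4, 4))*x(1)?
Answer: -10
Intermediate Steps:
x(X) = 1/(10 + X)
J(t, U) = (-1 + U)/(U + t)
(-113 + J(1 - 1*4, 4))*x(1) = (-113 + (-1 + 4)/(4 + (1 - 1*4)))/(10 + 1) = (-113 + 3/(4 + (1 - 4)))/11 = (-113 + 3/(4 - 3))*(1/11) = (-113 + 3/1)*(1/11) = (-113 + 1*3)*(1/11) = (-113 + 3)*(1/11) = -110*1/11 = -10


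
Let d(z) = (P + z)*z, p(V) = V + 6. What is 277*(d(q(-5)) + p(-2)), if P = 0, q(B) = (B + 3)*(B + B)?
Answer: 111908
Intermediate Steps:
q(B) = 2*B*(3 + B) (q(B) = (3 + B)*(2*B) = 2*B*(3 + B))
p(V) = 6 + V
d(z) = z² (d(z) = (0 + z)*z = z*z = z²)
277*(d(q(-5)) + p(-2)) = 277*((2*(-5)*(3 - 5))² + (6 - 2)) = 277*((2*(-5)*(-2))² + 4) = 277*(20² + 4) = 277*(400 + 4) = 277*404 = 111908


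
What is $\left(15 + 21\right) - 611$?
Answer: $-575$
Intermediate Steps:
$\left(15 + 21\right) - 611 = 36 - 611 = -575$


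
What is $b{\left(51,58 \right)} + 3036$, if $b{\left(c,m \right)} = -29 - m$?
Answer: $2949$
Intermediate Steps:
$b{\left(51,58 \right)} + 3036 = \left(-29 - 58\right) + 3036 = -87 + 3036 = 2949$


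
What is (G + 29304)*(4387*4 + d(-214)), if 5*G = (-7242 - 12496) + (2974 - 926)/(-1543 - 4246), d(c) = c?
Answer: 2544419551860/5789 ≈ 4.3953e+8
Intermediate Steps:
G = -22853066/5789 (G = ((-7242 - 12496) + (2974 - 926)/(-1543 - 4246))/5 = (-19738 + 2048/(-5789))/5 = (-19738 + 2048*(-1/5789))/5 = (-19738 - 2048/5789)/5 = (⅕)*(-114265330/5789) = -22853066/5789 ≈ -3947.7)
(G + 29304)*(4387*4 + d(-214)) = (-22853066/5789 + 29304)*(4387*4 - 214) = 146787790*(17548 - 214)/5789 = (146787790/5789)*17334 = 2544419551860/5789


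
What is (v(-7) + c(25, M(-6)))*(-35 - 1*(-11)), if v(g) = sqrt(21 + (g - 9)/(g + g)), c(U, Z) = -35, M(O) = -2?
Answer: 840 - 24*sqrt(1085)/7 ≈ 727.07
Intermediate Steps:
v(g) = sqrt(21 + (-9 + g)/(2*g)) (v(g) = sqrt(21 + (-9 + g)/((2*g))) = sqrt(21 + (-9 + g)*(1/(2*g))) = sqrt(21 + (-9 + g)/(2*g)))
(v(-7) + c(25, M(-6)))*(-35 - 1*(-11)) = (sqrt(86 - 18/(-7))/2 - 35)*(-35 - 1*(-11)) = (sqrt(86 - 18*(-1/7))/2 - 35)*(-35 + 11) = (sqrt(86 + 18/7)/2 - 35)*(-24) = (sqrt(620/7)/2 - 35)*(-24) = ((2*sqrt(1085)/7)/2 - 35)*(-24) = (sqrt(1085)/7 - 35)*(-24) = (-35 + sqrt(1085)/7)*(-24) = 840 - 24*sqrt(1085)/7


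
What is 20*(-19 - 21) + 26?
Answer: -774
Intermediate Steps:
20*(-19 - 21) + 26 = 20*(-40) + 26 = -800 + 26 = -774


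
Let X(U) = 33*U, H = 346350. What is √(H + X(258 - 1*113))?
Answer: 153*√15 ≈ 592.57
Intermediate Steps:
√(H + X(258 - 1*113)) = √(346350 + 33*(258 - 1*113)) = √(346350 + 33*(258 - 113)) = √(346350 + 33*145) = √(346350 + 4785) = √351135 = 153*√15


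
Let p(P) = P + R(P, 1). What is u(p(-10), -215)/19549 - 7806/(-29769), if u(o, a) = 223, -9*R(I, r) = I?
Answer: 53079327/193984727 ≈ 0.27363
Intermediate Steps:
R(I, r) = -I/9
p(P) = 8*P/9 (p(P) = P - P/9 = 8*P/9)
u(p(-10), -215)/19549 - 7806/(-29769) = 223/19549 - 7806/(-29769) = 223*(1/19549) - 7806*(-1/29769) = 223/19549 + 2602/9923 = 53079327/193984727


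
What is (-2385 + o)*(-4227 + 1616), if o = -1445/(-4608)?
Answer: 28691325985/4608 ≈ 6.2264e+6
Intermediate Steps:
o = 1445/4608 (o = -1445*(-1/4608) = 1445/4608 ≈ 0.31359)
(-2385 + o)*(-4227 + 1616) = (-2385 + 1445/4608)*(-4227 + 1616) = -10988635/4608*(-2611) = 28691325985/4608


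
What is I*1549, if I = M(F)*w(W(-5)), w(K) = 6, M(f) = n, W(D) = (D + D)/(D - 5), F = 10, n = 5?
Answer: 46470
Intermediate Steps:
W(D) = 2*D/(-5 + D) (W(D) = (2*D)/(-5 + D) = 2*D/(-5 + D))
M(f) = 5
I = 30 (I = 5*6 = 30)
I*1549 = 30*1549 = 46470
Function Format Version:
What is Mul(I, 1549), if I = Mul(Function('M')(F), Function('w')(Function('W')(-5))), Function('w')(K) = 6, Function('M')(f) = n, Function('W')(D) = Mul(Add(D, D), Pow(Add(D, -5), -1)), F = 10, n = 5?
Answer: 46470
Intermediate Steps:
Function('W')(D) = Mul(2, D, Pow(Add(-5, D), -1)) (Function('W')(D) = Mul(Mul(2, D), Pow(Add(-5, D), -1)) = Mul(2, D, Pow(Add(-5, D), -1)))
Function('M')(f) = 5
I = 30 (I = Mul(5, 6) = 30)
Mul(I, 1549) = Mul(30, 1549) = 46470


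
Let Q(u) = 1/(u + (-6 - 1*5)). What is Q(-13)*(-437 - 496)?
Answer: 311/8 ≈ 38.875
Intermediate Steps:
Q(u) = 1/(-11 + u) (Q(u) = 1/(u + (-6 - 5)) = 1/(u - 11) = 1/(-11 + u))
Q(-13)*(-437 - 496) = (-437 - 496)/(-11 - 13) = -933/(-24) = -1/24*(-933) = 311/8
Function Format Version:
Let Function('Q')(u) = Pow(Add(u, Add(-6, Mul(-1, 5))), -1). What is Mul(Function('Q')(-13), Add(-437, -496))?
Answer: Rational(311, 8) ≈ 38.875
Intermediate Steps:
Function('Q')(u) = Pow(Add(-11, u), -1) (Function('Q')(u) = Pow(Add(u, Add(-6, -5)), -1) = Pow(Add(u, -11), -1) = Pow(Add(-11, u), -1))
Mul(Function('Q')(-13), Add(-437, -496)) = Mul(Pow(Add(-11, -13), -1), Add(-437, -496)) = Mul(Pow(-24, -1), -933) = Mul(Rational(-1, 24), -933) = Rational(311, 8)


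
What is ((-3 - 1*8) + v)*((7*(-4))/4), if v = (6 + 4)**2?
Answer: -623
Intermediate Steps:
v = 100 (v = 10**2 = 100)
((-3 - 1*8) + v)*((7*(-4))/4) = ((-3 - 1*8) + 100)*((7*(-4))/4) = ((-3 - 8) + 100)*(-28*1/4) = (-11 + 100)*(-7) = 89*(-7) = -623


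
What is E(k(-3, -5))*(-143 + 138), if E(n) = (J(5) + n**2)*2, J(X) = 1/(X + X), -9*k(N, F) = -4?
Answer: -241/81 ≈ -2.9753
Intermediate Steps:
k(N, F) = 4/9 (k(N, F) = -1/9*(-4) = 4/9)
J(X) = 1/(2*X)
E(n) = 1/5 + 2*n**2 (E(n) = ((1/2)/5 + n**2)*2 = ((1/2)*(1/5) + n**2)*2 = (1/10 + n**2)*2 = 1/5 + 2*n**2)
E(k(-3, -5))*(-143 + 138) = (1/5 + 2*(4/9)**2)*(-143 + 138) = (1/5 + 2*(16/81))*(-5) = (1/5 + 32/81)*(-5) = (241/405)*(-5) = -241/81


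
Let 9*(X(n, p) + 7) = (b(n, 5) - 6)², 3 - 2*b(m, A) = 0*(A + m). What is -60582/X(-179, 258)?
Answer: 242328/19 ≈ 12754.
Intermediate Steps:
b(m, A) = 3/2 (b(m, A) = 3/2 - 0*(A + m) = 3/2 - ½*0 = 3/2 + 0 = 3/2)
X(n, p) = -19/4 (X(n, p) = -7 + (3/2 - 6)²/9 = -7 + (-9/2)²/9 = -7 + (⅑)*(81/4) = -7 + 9/4 = -19/4)
-60582/X(-179, 258) = -60582/(-19/4) = -60582*(-4/19) = 242328/19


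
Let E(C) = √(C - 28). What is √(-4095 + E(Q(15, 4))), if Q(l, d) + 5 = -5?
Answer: √(-4095 + I*√38) ≈ 0.0482 + 63.992*I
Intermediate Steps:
Q(l, d) = -10 (Q(l, d) = -5 - 5 = -10)
E(C) = √(-28 + C)
√(-4095 + E(Q(15, 4))) = √(-4095 + √(-28 - 10)) = √(-4095 + √(-38)) = √(-4095 + I*√38)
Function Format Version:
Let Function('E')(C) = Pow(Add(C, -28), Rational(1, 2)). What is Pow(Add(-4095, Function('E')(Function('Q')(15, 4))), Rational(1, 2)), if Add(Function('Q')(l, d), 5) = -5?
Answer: Pow(Add(-4095, Mul(I, Pow(38, Rational(1, 2)))), Rational(1, 2)) ≈ Add(0.0482, Mul(63.992, I))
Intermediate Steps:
Function('Q')(l, d) = -10 (Function('Q')(l, d) = Add(-5, -5) = -10)
Function('E')(C) = Pow(Add(-28, C), Rational(1, 2))
Pow(Add(-4095, Function('E')(Function('Q')(15, 4))), Rational(1, 2)) = Pow(Add(-4095, Pow(Add(-28, -10), Rational(1, 2))), Rational(1, 2)) = Pow(Add(-4095, Pow(-38, Rational(1, 2))), Rational(1, 2)) = Pow(Add(-4095, Mul(I, Pow(38, Rational(1, 2)))), Rational(1, 2))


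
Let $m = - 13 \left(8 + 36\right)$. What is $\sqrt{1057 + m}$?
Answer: $\sqrt{485} \approx 22.023$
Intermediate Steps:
$m = -572$ ($m = \left(-13\right) 44 = -572$)
$\sqrt{1057 + m} = \sqrt{1057 - 572} = \sqrt{485}$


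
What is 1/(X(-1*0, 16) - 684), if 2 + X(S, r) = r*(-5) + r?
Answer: -1/750 ≈ -0.0013333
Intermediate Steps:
X(S, r) = -2 - 4*r (X(S, r) = -2 + (r*(-5) + r) = -2 + (-5*r + r) = -2 - 4*r)
1/(X(-1*0, 16) - 684) = 1/((-2 - 4*16) - 684) = 1/((-2 - 64) - 684) = 1/(-66 - 684) = 1/(-750) = -1/750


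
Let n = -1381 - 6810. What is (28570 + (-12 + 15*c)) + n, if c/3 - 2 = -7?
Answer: 20142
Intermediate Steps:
c = -15 (c = 6 + 3*(-7) = 6 - 21 = -15)
n = -8191
(28570 + (-12 + 15*c)) + n = (28570 + (-12 + 15*(-15))) - 8191 = (28570 + (-12 - 225)) - 8191 = (28570 - 237) - 8191 = 28333 - 8191 = 20142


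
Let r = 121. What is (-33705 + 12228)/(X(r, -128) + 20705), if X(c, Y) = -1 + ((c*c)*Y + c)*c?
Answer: 7159/75574821 ≈ 9.4727e-5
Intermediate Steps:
X(c, Y) = -1 + c*(c + Y*c**2) (X(c, Y) = -1 + (c**2*Y + c)*c = -1 + (Y*c**2 + c)*c = -1 + (c + Y*c**2)*c = -1 + c*(c + Y*c**2))
(-33705 + 12228)/(X(r, -128) + 20705) = (-33705 + 12228)/((-1 + 121**2 - 128*121**3) + 20705) = -21477/((-1 + 14641 - 128*1771561) + 20705) = -21477/((-1 + 14641 - 226759808) + 20705) = -21477/(-226745168 + 20705) = -21477/(-226724463) = -21477*(-1/226724463) = 7159/75574821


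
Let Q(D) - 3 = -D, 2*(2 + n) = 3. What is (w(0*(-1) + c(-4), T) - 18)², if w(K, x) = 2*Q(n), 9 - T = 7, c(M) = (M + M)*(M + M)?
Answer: 121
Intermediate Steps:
n = -½ (n = -2 + (½)*3 = -2 + 3/2 = -½ ≈ -0.50000)
c(M) = 4*M² (c(M) = (2*M)*(2*M) = 4*M²)
Q(D) = 3 - D
T = 2 (T = 9 - 1*7 = 9 - 7 = 2)
w(K, x) = 7 (w(K, x) = 2*(3 - 1*(-½)) = 2*(3 + ½) = 2*(7/2) = 7)
(w(0*(-1) + c(-4), T) - 18)² = (7 - 18)² = (-11)² = 121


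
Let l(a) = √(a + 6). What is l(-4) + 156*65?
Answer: 10140 + √2 ≈ 10141.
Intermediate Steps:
l(a) = √(6 + a)
l(-4) + 156*65 = √(6 - 4) + 156*65 = √2 + 10140 = 10140 + √2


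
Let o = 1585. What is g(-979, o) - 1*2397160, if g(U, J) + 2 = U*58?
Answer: -2453944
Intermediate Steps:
g(U, J) = -2 + 58*U (g(U, J) = -2 + U*58 = -2 + 58*U)
g(-979, o) - 1*2397160 = (-2 + 58*(-979)) - 1*2397160 = (-2 - 56782) - 2397160 = -56784 - 2397160 = -2453944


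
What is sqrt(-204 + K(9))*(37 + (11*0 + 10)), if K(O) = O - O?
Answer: 94*I*sqrt(51) ≈ 671.29*I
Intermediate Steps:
K(O) = 0
sqrt(-204 + K(9))*(37 + (11*0 + 10)) = sqrt(-204 + 0)*(37 + (11*0 + 10)) = sqrt(-204)*(37 + (0 + 10)) = (2*I*sqrt(51))*(37 + 10) = (2*I*sqrt(51))*47 = 94*I*sqrt(51)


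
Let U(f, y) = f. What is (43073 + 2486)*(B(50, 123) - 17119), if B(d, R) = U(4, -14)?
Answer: -779742285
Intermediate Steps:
B(d, R) = 4
(43073 + 2486)*(B(50, 123) - 17119) = (43073 + 2486)*(4 - 17119) = 45559*(-17115) = -779742285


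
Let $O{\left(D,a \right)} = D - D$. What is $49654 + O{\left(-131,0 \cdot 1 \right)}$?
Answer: $49654$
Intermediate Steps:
$O{\left(D,a \right)} = 0$
$49654 + O{\left(-131,0 \cdot 1 \right)} = 49654 + 0 = 49654$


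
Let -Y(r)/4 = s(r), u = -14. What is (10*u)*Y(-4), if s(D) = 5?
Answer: 2800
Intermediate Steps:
Y(r) = -20 (Y(r) = -4*5 = -20)
(10*u)*Y(-4) = (10*(-14))*(-20) = -140*(-20) = 2800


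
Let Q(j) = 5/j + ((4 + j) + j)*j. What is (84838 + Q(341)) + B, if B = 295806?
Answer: 209568375/341 ≈ 6.1457e+5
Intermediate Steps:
Q(j) = 5/j + j*(4 + 2*j) (Q(j) = 5/j + (4 + 2*j)*j = 5/j + j*(4 + 2*j))
(84838 + Q(341)) + B = (84838 + (5 + 2*341**2*(2 + 341))/341) + 295806 = (84838 + (5 + 2*116281*343)/341) + 295806 = (84838 + (5 + 79768766)/341) + 295806 = (84838 + (1/341)*79768771) + 295806 = (84838 + 79768771/341) + 295806 = 108698529/341 + 295806 = 209568375/341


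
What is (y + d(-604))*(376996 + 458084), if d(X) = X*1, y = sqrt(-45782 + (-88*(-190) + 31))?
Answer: -504388320 + 835080*I*sqrt(29031) ≈ -5.0439e+8 + 1.4229e+8*I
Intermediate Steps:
y = I*sqrt(29031) (y = sqrt(-45782 + (16720 + 31)) = sqrt(-45782 + 16751) = sqrt(-29031) = I*sqrt(29031) ≈ 170.38*I)
d(X) = X
(y + d(-604))*(376996 + 458084) = (I*sqrt(29031) - 604)*(376996 + 458084) = (-604 + I*sqrt(29031))*835080 = -504388320 + 835080*I*sqrt(29031)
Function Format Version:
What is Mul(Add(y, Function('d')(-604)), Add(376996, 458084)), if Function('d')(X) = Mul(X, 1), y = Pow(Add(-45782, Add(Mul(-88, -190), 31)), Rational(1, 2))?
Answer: Add(-504388320, Mul(835080, I, Pow(29031, Rational(1, 2)))) ≈ Add(-5.0439e+8, Mul(1.4229e+8, I))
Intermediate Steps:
y = Mul(I, Pow(29031, Rational(1, 2))) (y = Pow(Add(-45782, Add(16720, 31)), Rational(1, 2)) = Pow(Add(-45782, 16751), Rational(1, 2)) = Pow(-29031, Rational(1, 2)) = Mul(I, Pow(29031, Rational(1, 2))) ≈ Mul(170.38, I))
Function('d')(X) = X
Mul(Add(y, Function('d')(-604)), Add(376996, 458084)) = Mul(Add(Mul(I, Pow(29031, Rational(1, 2))), -604), Add(376996, 458084)) = Mul(Add(-604, Mul(I, Pow(29031, Rational(1, 2)))), 835080) = Add(-504388320, Mul(835080, I, Pow(29031, Rational(1, 2))))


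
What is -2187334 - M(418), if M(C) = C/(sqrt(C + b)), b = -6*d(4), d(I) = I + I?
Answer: -2187334 - 209*sqrt(370)/185 ≈ -2.1874e+6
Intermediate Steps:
d(I) = 2*I
b = -48 (b = -12*4 = -6*8 = -48)
M(C) = C/sqrt(-48 + C) (M(C) = C/(sqrt(C - 48)) = C/(sqrt(-48 + C)) = C/sqrt(-48 + C))
-2187334 - M(418) = -2187334 - 418/sqrt(-48 + 418) = -2187334 - 418/sqrt(370) = -2187334 - 418*sqrt(370)/370 = -2187334 - 209*sqrt(370)/185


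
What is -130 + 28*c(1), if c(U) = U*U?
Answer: -102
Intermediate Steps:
c(U) = U²
-130 + 28*c(1) = -130 + 28*1² = -130 + 28*1 = -130 + 28 = -102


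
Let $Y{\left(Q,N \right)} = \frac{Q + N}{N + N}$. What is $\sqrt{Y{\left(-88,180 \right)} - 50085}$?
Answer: $\frac{i \sqrt{45076270}}{30} \approx 223.8 i$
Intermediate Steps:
$Y{\left(Q,N \right)} = \frac{N + Q}{2 N}$
$\sqrt{Y{\left(-88,180 \right)} - 50085} = \sqrt{\frac{180 - 88}{2 \cdot 180} - 50085} = \sqrt{\frac{1}{2} \cdot \frac{1}{180} \cdot 92 - 50085} = \sqrt{\frac{23}{90} - 50085} = \sqrt{- \frac{4507627}{90}} = \frac{i \sqrt{45076270}}{30}$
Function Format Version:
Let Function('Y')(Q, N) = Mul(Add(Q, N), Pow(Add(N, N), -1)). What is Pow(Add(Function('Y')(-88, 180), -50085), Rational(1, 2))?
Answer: Mul(Rational(1, 30), I, Pow(45076270, Rational(1, 2))) ≈ Mul(223.80, I)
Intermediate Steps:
Function('Y')(Q, N) = Mul(Rational(1, 2), Pow(N, -1), Add(N, Q)) (Function('Y')(Q, N) = Mul(Add(N, Q), Pow(Mul(2, N), -1)) = Mul(Add(N, Q), Mul(Rational(1, 2), Pow(N, -1))) = Mul(Rational(1, 2), Pow(N, -1), Add(N, Q)))
Pow(Add(Function('Y')(-88, 180), -50085), Rational(1, 2)) = Pow(Add(Mul(Rational(1, 2), Pow(180, -1), Add(180, -88)), -50085), Rational(1, 2)) = Pow(Add(Mul(Rational(1, 2), Rational(1, 180), 92), -50085), Rational(1, 2)) = Pow(Add(Rational(23, 90), -50085), Rational(1, 2)) = Pow(Rational(-4507627, 90), Rational(1, 2)) = Mul(Rational(1, 30), I, Pow(45076270, Rational(1, 2)))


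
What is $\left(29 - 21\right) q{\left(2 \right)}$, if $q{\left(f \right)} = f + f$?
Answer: $32$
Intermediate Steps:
$q{\left(f \right)} = 2 f$
$\left(29 - 21\right) q{\left(2 \right)} = \left(29 - 21\right) 2 \cdot 2 = 8 \cdot 4 = 32$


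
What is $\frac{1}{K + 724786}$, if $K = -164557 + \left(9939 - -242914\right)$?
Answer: $\frac{1}{813082} \approx 1.2299 \cdot 10^{-6}$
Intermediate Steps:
$K = 88296$ ($K = -164557 + \left(9939 + 242914\right) = -164557 + 252853 = 88296$)
$\frac{1}{K + 724786} = \frac{1}{88296 + 724786} = \frac{1}{813082}$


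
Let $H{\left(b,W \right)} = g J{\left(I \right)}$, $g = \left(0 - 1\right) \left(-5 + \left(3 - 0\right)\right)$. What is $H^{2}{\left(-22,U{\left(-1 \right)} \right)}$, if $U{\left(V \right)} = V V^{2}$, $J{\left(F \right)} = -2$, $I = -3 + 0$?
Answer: $16$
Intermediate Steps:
$I = -3$
$U{\left(V \right)} = V^{3}$
$g = 2$ ($g = - (-5 + \left(3 + 0\right)) = - (-5 + 3) = \left(-1\right) \left(-2\right) = 2$)
$H{\left(b,W \right)} = -4$ ($H{\left(b,W \right)} = 2 \left(-2\right) = -4$)
$H^{2}{\left(-22,U{\left(-1 \right)} \right)} = \left(-4\right)^{2} = 16$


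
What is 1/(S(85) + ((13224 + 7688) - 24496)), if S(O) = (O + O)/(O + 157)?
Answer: -121/433579 ≈ -0.00027907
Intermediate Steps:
S(O) = 2*O/(157 + O) (S(O) = (2*O)/(157 + O) = 2*O/(157 + O))
1/(S(85) + ((13224 + 7688) - 24496)) = 1/(2*85/(157 + 85) + ((13224 + 7688) - 24496)) = 1/(2*85/242 + (20912 - 24496)) = 1/(2*85*(1/242) - 3584) = 1/(85/121 - 3584) = 1/(-433579/121) = -121/433579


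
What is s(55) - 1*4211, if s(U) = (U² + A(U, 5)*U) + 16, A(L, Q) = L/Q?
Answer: -565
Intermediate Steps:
s(U) = 16 + 6*U²/5 (s(U) = (U² + (U/5)*U) + 16 = (U² + U²/5) + 16 = 6*U²/5 + 16 = 16 + 6*U²/5)
s(55) - 1*4211 = (16 + (6/5)*55²) - 1*4211 = (16 + (6/5)*3025) - 4211 = (16 + 3630) - 4211 = 3646 - 4211 = -565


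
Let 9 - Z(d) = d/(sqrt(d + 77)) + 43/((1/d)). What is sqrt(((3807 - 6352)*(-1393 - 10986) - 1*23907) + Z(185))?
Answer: sqrt(2160412156088 - 48470*sqrt(262))/262 ≈ 5610.1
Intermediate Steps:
Z(d) = 9 - 43*d - d/sqrt(77 + d) (Z(d) = 9 - (d/(sqrt(d + 77)) + 43/((1/d))) = 9 - (d/(sqrt(77 + d)) + 43/(1/d)) = 9 - (d/sqrt(77 + d) + 43*d) = 9 - (43*d + d/sqrt(77 + d)) = 9 + (-43*d - d/sqrt(77 + d)) = 9 - 43*d - d/sqrt(77 + d))
sqrt(((3807 - 6352)*(-1393 - 10986) - 1*23907) + Z(185)) = sqrt(((3807 - 6352)*(-1393 - 10986) - 1*23907) + (9 - 43*185 - 1*185/sqrt(77 + 185))) = sqrt((-2545*(-12379) - 23907) + (9 - 7955 - 1*185/sqrt(262))) = sqrt((31504555 - 23907) + (9 - 7955 - 1*185*sqrt(262)/262)) = sqrt(31480648 + (9 - 7955 - 185*sqrt(262)/262)) = sqrt(31480648 + (-7946 - 185*sqrt(262)/262)) = sqrt(31472702 - 185*sqrt(262)/262)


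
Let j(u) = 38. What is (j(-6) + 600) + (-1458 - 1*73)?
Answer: -893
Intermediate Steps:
(j(-6) + 600) + (-1458 - 1*73) = (38 + 600) + (-1458 - 1*73) = 638 + (-1458 - 73) = 638 - 1531 = -893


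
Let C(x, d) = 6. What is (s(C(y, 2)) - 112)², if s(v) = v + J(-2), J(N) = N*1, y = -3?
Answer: 11664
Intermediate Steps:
J(N) = N
s(v) = -2 + v (s(v) = v - 2 = -2 + v)
(s(C(y, 2)) - 112)² = ((-2 + 6) - 112)² = (4 - 112)² = (-108)² = 11664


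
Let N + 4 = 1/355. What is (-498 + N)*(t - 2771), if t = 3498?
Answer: -129557943/355 ≈ -3.6495e+5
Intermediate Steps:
N = -1419/355 (N = -4 + 1/355 = -1419/355 ≈ -3.9972)
(-498 + N)*(t - 2771) = (-498 - 1419/355)*(3498 - 2771) = -178209/355*727 = -129557943/355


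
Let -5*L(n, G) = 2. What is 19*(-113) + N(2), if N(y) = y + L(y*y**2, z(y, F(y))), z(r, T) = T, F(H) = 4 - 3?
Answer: -10727/5 ≈ -2145.4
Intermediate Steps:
F(H) = 1
L(n, G) = -2/5 (L(n, G) = -1/5*2 = -2/5)
N(y) = -2/5 + y (N(y) = y - 2/5 = -2/5 + y)
19*(-113) + N(2) = 19*(-113) + (-2/5 + 2) = -2147 + 8/5 = -10727/5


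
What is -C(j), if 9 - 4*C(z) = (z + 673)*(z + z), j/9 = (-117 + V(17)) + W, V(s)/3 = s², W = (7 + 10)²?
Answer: 187468839/4 ≈ 4.6867e+7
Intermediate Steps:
W = 289 (W = 17² = 289)
V(s) = 3*s²
j = 9351 (j = 9*((-117 + 3*17²) + 289) = 9*((-117 + 3*289) + 289) = 9*((-117 + 867) + 289) = 9*(750 + 289) = 9*1039 = 9351)
C(z) = 9/4 - z*(673 + z)/2 (C(z) = 9/4 - (z + 673)*(z + z)/4 = 9/4 - (673 + z)*2*z/4 = 9/4 - z*(673 + z)/2)
-C(j) = -(9/4 - 673/2*9351 - ½*9351²) = -(9/4 - 6293223/2 - ½*87441201) = -(9/4 - 6293223/2 - 87441201/2) = -1*(-187468839/4) = 187468839/4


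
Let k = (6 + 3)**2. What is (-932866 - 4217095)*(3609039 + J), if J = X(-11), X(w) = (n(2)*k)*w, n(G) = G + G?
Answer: -18568055636475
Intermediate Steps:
k = 81 (k = 9**2 = 81)
n(G) = 2*G
X(w) = 324*w (X(w) = ((2*2)*81)*w = (4*81)*w = 324*w)
J = -3564 (J = 324*(-11) = -3564)
(-932866 - 4217095)*(3609039 + J) = (-932866 - 4217095)*(3609039 - 3564) = -5149961*3605475 = -18568055636475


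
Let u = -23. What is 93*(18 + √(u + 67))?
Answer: 1674 + 186*√11 ≈ 2290.9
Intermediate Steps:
93*(18 + √(u + 67)) = 93*(18 + √(-23 + 67)) = 93*(18 + √44) = 93*(18 + 2*√11) = 1674 + 186*√11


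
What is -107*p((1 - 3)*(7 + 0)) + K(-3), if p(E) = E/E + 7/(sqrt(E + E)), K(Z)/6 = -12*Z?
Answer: 109 + 107*I*sqrt(7)/2 ≈ 109.0 + 141.55*I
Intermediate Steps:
K(Z) = -72*Z (K(Z) = 6*(-12*Z) = -72*Z)
p(E) = 1 + 7*sqrt(2)/(2*sqrt(E)) (p(E) = 1 + 7/(sqrt(2*E)) = 1 + 7/((sqrt(2)*sqrt(E))) = 1 + 7*(sqrt(2)/(2*sqrt(E))) = 1 + 7*sqrt(2)/(2*sqrt(E)))
-107*p((1 - 3)*(7 + 0)) + K(-3) = -107*(1 + 7*sqrt(2)/(2*sqrt((1 - 3)*(7 + 0)))) - 72*(-3) = -107*(1 + 7*sqrt(2)/(2*sqrt(-2*7))) + 216 = -107*(1 + 7*sqrt(2)/(2*sqrt(-14))) + 216 = -107*(1 + 7*sqrt(2)*(-I*sqrt(14)/14)/2) + 216 = -107*(1 - I*sqrt(7)/2) + 216 = (-107 + 107*I*sqrt(7)/2) + 216 = 109 + 107*I*sqrt(7)/2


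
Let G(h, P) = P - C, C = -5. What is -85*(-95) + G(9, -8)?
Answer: 8072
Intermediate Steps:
G(h, P) = 5 + P (G(h, P) = P - 1*(-5) = P + 5 = 5 + P)
-85*(-95) + G(9, -8) = -85*(-95) + (5 - 8) = 8075 - 3 = 8072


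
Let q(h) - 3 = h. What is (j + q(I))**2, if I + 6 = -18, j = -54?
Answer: 5625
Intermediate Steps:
I = -24 (I = -6 - 18 = -24)
q(h) = 3 + h
(j + q(I))**2 = (-54 + (3 - 24))**2 = (-54 - 21)**2 = (-75)**2 = 5625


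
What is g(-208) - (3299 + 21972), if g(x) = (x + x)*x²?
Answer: -18023095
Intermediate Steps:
g(x) = 2*x³ (g(x) = (2*x)*x² = 2*x³)
g(-208) - (3299 + 21972) = 2*(-208)³ - (3299 + 21972) = 2*(-8998912) - 1*25271 = -17997824 - 25271 = -18023095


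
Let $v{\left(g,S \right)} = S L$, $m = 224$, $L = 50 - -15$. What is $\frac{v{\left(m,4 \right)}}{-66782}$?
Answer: $- \frac{130}{33391} \approx -0.0038933$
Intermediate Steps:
$L = 65$ ($L = 50 + 15 = 65$)
$v{\left(g,S \right)} = 65 S$ ($v{\left(g,S \right)} = S 65 = 65 S$)
$\frac{v{\left(m,4 \right)}}{-66782} = \frac{65 \cdot 4}{-66782} = 260 \left(- \frac{1}{66782}\right) = - \frac{130}{33391}$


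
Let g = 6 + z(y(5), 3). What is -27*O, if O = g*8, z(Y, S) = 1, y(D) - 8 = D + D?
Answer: -1512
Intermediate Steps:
y(D) = 8 + 2*D (y(D) = 8 + (D + D) = 8 + 2*D)
g = 7 (g = 6 + 1 = 7)
O = 56 (O = 7*8 = 56)
-27*O = -27*56 = -1512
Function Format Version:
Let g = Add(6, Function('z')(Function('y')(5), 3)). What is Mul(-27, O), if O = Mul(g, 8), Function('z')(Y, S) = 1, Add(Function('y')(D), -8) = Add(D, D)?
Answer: -1512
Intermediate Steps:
Function('y')(D) = Add(8, Mul(2, D)) (Function('y')(D) = Add(8, Add(D, D)) = Add(8, Mul(2, D)))
g = 7 (g = Add(6, 1) = 7)
O = 56 (O = Mul(7, 8) = 56)
Mul(-27, O) = Mul(-27, 56) = -1512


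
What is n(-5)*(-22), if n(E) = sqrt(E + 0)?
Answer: -22*I*sqrt(5) ≈ -49.193*I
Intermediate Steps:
n(E) = sqrt(E)
n(-5)*(-22) = sqrt(-5)*(-22) = (I*sqrt(5))*(-22) = -22*I*sqrt(5)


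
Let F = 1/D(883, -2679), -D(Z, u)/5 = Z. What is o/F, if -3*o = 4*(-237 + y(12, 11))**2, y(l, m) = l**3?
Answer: 13086536820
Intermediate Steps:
D(Z, u) = -5*Z
F = -1/4415 (F = 1/(-5*883) = 1/(-4415) = -1/4415 ≈ -0.00022650)
o = -2964108 (o = -4*(-237 + 12**3)**2/3 = -4*(-237 + 1728)**2/3 = -4*1491**2/3 = -4*2223081/3 = -1/3*8892324 = -2964108)
o/F = -2964108/(-1/4415) = -2964108*(-4415) = 13086536820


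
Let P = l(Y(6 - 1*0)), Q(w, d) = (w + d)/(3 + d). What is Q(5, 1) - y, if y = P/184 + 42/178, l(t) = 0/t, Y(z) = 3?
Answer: 225/178 ≈ 1.2640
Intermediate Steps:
l(t) = 0
Q(w, d) = (d + w)/(3 + d)
P = 0
y = 21/89 (y = 0/184 + 42/178 = 0*(1/184) + 42*(1/178) = 0 + 21/89 = 21/89 ≈ 0.23595)
Q(5, 1) - y = (1 + 5)/(3 + 1) - 1*21/89 = 6/4 - 21/89 = (¼)*6 - 21/89 = 3/2 - 21/89 = 225/178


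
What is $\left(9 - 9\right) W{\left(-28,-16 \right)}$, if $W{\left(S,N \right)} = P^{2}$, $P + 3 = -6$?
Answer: $0$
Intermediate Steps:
$P = -9$ ($P = -3 - 6 = -9$)
$W{\left(S,N \right)} = 81$ ($W{\left(S,N \right)} = \left(-9\right)^{2} = 81$)
$\left(9 - 9\right) W{\left(-28,-16 \right)} = \left(9 - 9\right) 81 = 0 \cdot 81 = 0$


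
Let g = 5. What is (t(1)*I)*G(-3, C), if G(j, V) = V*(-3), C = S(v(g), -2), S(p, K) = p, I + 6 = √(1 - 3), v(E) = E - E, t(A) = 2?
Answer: 0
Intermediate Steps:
v(E) = 0
I = -6 + I*√2 (I = -6 + √(1 - 3) = -6 + √(-2) = -6 + I*√2 ≈ -6.0 + 1.4142*I)
C = 0
G(j, V) = -3*V
(t(1)*I)*G(-3, C) = (2*(-6 + I*√2))*(-3*0) = (-12 + 2*I*√2)*0 = 0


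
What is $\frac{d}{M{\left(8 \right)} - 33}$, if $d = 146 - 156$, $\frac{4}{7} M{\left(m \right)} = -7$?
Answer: $\frac{40}{181} \approx 0.22099$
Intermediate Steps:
$M{\left(m \right)} = - \frac{49}{4}$ ($M{\left(m \right)} = \frac{7}{4} \left(-7\right) = - \frac{49}{4}$)
$d = -10$ ($d = 146 - 156 = -10$)
$\frac{d}{M{\left(8 \right)} - 33} = \frac{1}{- \frac{49}{4} - 33} \left(-10\right) = \frac{1}{- \frac{181}{4}} \left(-10\right) = \left(- \frac{4}{181}\right) \left(-10\right) = \frac{40}{181}$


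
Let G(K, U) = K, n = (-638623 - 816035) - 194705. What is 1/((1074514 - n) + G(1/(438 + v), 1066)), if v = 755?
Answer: 1193/3249585262 ≈ 3.6712e-7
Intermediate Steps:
n = -1649363 (n = -1454658 - 194705 = -1649363)
1/((1074514 - n) + G(1/(438 + v), 1066)) = 1/((1074514 - 1*(-1649363)) + 1/(438 + 755)) = 1/((1074514 + 1649363) + 1/1193) = 1/(2723877 + 1/1193) = 1/(3249585262/1193) = 1193/3249585262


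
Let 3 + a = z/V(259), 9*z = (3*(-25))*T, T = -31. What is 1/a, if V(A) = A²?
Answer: -201243/602954 ≈ -0.33376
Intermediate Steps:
z = 775/3 (z = ((3*(-25))*(-31))/9 = (-75*(-31))/9 = (⅑)*2325 = 775/3 ≈ 258.33)
a = -602954/201243 (a = -3 + 775/(3*(259²)) = -3 + (775/3)/67081 = -3 + (775/3)*(1/67081) = -3 + 775/201243 = -602954/201243 ≈ -2.9961)
1/a = 1/(-602954/201243) = -201243/602954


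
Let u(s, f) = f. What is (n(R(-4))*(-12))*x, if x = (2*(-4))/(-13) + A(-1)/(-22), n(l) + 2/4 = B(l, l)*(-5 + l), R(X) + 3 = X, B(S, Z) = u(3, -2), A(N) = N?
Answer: -26649/143 ≈ -186.36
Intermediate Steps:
B(S, Z) = -2
R(X) = -3 + X
n(l) = 19/2 - 2*l (n(l) = -1/2 - 2*(-5 + l) = -1/2 + (10 - 2*l) = 19/2 - 2*l)
x = 189/286 (x = (2*(-4))/(-13) - 1/(-22) = -8*(-1/13) - 1*(-1/22) = 8/13 + 1/22 = 189/286 ≈ 0.66084)
(n(R(-4))*(-12))*x = ((19/2 - 2*(-3 - 4))*(-12))*(189/286) = ((19/2 - 2*(-7))*(-12))*(189/286) = ((19/2 + 14)*(-12))*(189/286) = ((47/2)*(-12))*(189/286) = -282*189/286 = -26649/143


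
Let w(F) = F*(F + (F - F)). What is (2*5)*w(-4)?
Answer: 160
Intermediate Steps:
w(F) = F² (w(F) = F*(F + 0) = F*F = F²)
(2*5)*w(-4) = (2*5)*(-4)² = 10*16 = 160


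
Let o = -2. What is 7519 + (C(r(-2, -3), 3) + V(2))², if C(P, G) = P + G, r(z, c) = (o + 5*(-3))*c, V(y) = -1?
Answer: 10328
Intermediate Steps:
r(z, c) = -17*c (r(z, c) = (-2 + 5*(-3))*c = (-2 - 15)*c = -17*c)
C(P, G) = G + P
7519 + (C(r(-2, -3), 3) + V(2))² = 7519 + ((3 - 17*(-3)) - 1)² = 7519 + ((3 + 51) - 1)² = 7519 + (54 - 1)² = 7519 + 53² = 7519 + 2809 = 10328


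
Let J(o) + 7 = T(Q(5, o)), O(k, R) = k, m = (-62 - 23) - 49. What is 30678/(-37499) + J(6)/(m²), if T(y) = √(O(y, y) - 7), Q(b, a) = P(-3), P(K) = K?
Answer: -551116661/673332044 + I*√10/17956 ≈ -0.81849 + 0.00017611*I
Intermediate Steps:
m = -134 (m = -85 - 49 = -134)
Q(b, a) = -3
T(y) = √(-7 + y) (T(y) = √(y - 7) = √(-7 + y))
J(o) = -7 + I*√10 (J(o) = -7 + √(-7 - 3) = -7 + √(-10) = -7 + I*√10)
30678/(-37499) + J(6)/(m²) = 30678/(-37499) + (-7 + I*√10)/((-134)²) = 30678*(-1/37499) + (-7 + I*√10)/17956 = -30678/37499 + (-7 + I*√10)*(1/17956) = -30678/37499 + (-7/17956 + I*√10/17956) = -551116661/673332044 + I*√10/17956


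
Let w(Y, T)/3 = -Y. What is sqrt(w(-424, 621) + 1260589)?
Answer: sqrt(1261861) ≈ 1123.3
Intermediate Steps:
w(Y, T) = -3*Y (w(Y, T) = 3*(-Y) = -3*Y)
sqrt(w(-424, 621) + 1260589) = sqrt(-3*(-424) + 1260589) = sqrt(1272 + 1260589) = sqrt(1261861)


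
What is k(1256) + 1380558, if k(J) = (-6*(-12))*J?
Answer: 1470990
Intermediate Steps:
k(J) = 72*J
k(1256) + 1380558 = 72*1256 + 1380558 = 90432 + 1380558 = 1470990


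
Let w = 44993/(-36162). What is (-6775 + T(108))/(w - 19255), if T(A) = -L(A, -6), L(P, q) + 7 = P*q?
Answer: 221311440/696344303 ≈ 0.31782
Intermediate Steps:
w = -44993/36162 (w = 44993*(-1/36162) = -44993/36162 ≈ -1.2442)
L(P, q) = -7 + P*q
T(A) = 7 + 6*A (T(A) = -(-7 + A*(-6)) = -(-7 - 6*A) = 7 + 6*A)
(-6775 + T(108))/(w - 19255) = (-6775 + (7 + 6*108))/(-44993/36162 - 19255) = (-6775 + (7 + 648))/(-696344303/36162) = (-6775 + 655)*(-36162/696344303) = -6120*(-36162/696344303) = 221311440/696344303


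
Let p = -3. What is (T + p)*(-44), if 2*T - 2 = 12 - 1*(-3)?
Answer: -242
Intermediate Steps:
T = 17/2 (T = 1 + (12 - 1*(-3))/2 = 1 + (12 + 3)/2 = 1 + (½)*15 = 1 + 15/2 = 17/2 ≈ 8.5000)
(T + p)*(-44) = (17/2 - 3)*(-44) = (11/2)*(-44) = -242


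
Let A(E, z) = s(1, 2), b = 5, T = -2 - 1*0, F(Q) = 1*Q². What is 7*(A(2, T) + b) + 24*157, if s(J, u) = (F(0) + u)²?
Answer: 3831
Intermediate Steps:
F(Q) = Q²
T = -2 (T = -2 + 0 = -2)
s(J, u) = u² (s(J, u) = (0² + u)² = (0 + u)² = u²)
A(E, z) = 4 (A(E, z) = 2² = 4)
7*(A(2, T) + b) + 24*157 = 7*(4 + 5) + 24*157 = 7*9 + 3768 = 63 + 3768 = 3831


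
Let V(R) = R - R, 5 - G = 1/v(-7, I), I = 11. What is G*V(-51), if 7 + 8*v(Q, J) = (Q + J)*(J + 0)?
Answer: 0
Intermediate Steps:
v(Q, J) = -7/8 + J*(J + Q)/8 (v(Q, J) = -7/8 + ((Q + J)*(J + 0))/8 = -7/8 + ((J + Q)*J)/8 = -7/8 + (J*(J + Q))/8 = -7/8 + J*(J + Q)/8)
G = 177/37 (G = 5 - 1/(-7/8 + (⅛)*11² + (⅛)*11*(-7)) = 5 - 1/(-7/8 + (⅛)*121 - 77/8) = 5 - 1/(-7/8 + 121/8 - 77/8) = 5 - 1/37/8 = 5 - 1*8/37 = 5 - 8/37 = 177/37 ≈ 4.7838)
V(R) = 0
G*V(-51) = (177/37)*0 = 0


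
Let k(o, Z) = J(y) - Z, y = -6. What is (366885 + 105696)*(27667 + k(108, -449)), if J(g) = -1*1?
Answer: 13286614815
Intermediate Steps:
J(g) = -1
k(o, Z) = -1 - Z
(366885 + 105696)*(27667 + k(108, -449)) = (366885 + 105696)*(27667 + (-1 - 1*(-449))) = 472581*(27667 + (-1 + 449)) = 472581*(27667 + 448) = 472581*28115 = 13286614815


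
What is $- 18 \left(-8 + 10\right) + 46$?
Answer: $10$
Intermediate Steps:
$- 18 \left(-8 + 10\right) + 46 = \left(-18\right) 2 + 46 = -36 + 46 = 10$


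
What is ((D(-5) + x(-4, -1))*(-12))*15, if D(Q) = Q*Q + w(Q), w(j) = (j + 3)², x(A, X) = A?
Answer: -4500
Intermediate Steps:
w(j) = (3 + j)²
D(Q) = Q² + (3 + Q)² (D(Q) = Q*Q + (3 + Q)² = Q² + (3 + Q)²)
((D(-5) + x(-4, -1))*(-12))*15 = ((((-5)² + (3 - 5)²) - 4)*(-12))*15 = (((25 + (-2)²) - 4)*(-12))*15 = (((25 + 4) - 4)*(-12))*15 = ((29 - 4)*(-12))*15 = (25*(-12))*15 = -300*15 = -4500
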